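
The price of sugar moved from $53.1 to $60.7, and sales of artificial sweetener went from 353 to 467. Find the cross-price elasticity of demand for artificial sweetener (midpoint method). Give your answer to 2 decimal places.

ΔQ_x = 467 − 353 = 114; ΔP_y = 60.7 − 53.1 = 7.6.
Midpoints: P̄_y = 56.90, Q̄_x = 410.0.
ε_xy = (ΔQ_x/ΔP_y)(P̄_y/Q̄_x) = (114/7.6)(56.90/410.0).
ε_xy > 0, so the goods are substitutes.

2.08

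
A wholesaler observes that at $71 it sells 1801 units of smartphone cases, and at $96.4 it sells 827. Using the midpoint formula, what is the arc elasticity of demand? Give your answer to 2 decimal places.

-2.44

ΔQ = 827 − 1801 = -974; ΔP = 96.4 − 71 = 25.4.
Midpoints: P̄ = 83.70, Q̄ = 1314.0.
ε = (ΔQ/ΔP)(P̄/Q̄) = (-974/25.4)(83.70/1314.0).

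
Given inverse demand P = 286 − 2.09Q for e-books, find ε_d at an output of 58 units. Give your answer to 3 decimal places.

-1.359

At Q = 58, P = 286 − 2.09(58) = 164.78.
dP/dQ = −2.09, so dQ/dP = 1/(−2.09) = -0.478.
ε = (dQ/dP)(P/Q) = (-0.478)(164.78/58).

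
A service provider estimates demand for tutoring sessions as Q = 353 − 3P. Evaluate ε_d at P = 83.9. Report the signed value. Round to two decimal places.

At P = 83.9, Q = 101.300.
dQ/dP = −3.
ε = (dQ/dP)(P/Q) = (-3)(83.9/101.300).

-2.48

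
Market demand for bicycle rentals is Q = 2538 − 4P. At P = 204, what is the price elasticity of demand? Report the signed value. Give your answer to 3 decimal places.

At P = 204, Q = 1722.
dQ/dP = −4.
ε = (dQ/dP)(P/Q) = (-4)(204/1722).

-0.474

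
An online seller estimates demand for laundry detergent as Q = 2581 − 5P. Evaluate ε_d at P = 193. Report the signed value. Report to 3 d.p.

At P = 193, Q = 1616.
dQ/dP = −5.
ε = (dQ/dP)(P/Q) = (-5)(193/1616).

-0.597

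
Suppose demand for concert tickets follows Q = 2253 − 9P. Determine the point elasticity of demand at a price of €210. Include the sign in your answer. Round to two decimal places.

-5.21

At P = 210, Q = 363.
dQ/dP = −9.
ε = (dQ/dP)(P/Q) = (-9)(210/363).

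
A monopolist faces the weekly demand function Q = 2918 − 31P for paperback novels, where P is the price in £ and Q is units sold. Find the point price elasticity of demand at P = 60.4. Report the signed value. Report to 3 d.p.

At P = 60.4, Q = 1045.600.
dQ/dP = −31.
ε = (dQ/dP)(P/Q) = (-31)(60.4/1045.600).

-1.791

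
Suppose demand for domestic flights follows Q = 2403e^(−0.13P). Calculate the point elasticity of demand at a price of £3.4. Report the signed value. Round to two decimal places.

-0.44

At P = 3.4, Q = 1544.527.
dQ/dP = −0.13·2403e^(−0.13P) = −0.13Q = -200.789.
ε = (dQ/dP)(P/Q) = (-200.789)(3.4/1544.527).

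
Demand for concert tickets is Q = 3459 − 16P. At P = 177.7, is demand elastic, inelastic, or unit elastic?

elastic

Q = 615.800, dQ/dP = -16.
ε = (dQ/dP)(P/Q) ≈ -4.617.
|ε| = 4.62 > 1.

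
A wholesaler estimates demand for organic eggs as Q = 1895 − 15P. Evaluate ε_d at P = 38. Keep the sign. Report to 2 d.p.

-0.43

At P = 38, Q = 1325.
dQ/dP = −15.
ε = (dQ/dP)(P/Q) = (-15)(38/1325).
|ε| < 1, so demand is inelastic at this price.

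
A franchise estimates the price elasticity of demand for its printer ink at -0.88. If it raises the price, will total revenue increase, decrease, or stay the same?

|ε| = 0.88 < 1, so demand is inelastic. A price rise therefore raises total revenue.

increase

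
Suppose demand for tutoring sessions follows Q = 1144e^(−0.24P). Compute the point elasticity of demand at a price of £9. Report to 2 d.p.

-2.16

At P = 9, Q = 131.932.
dQ/dP = −0.24·1144e^(−0.24P) = −0.24Q = -31.664.
ε = (dQ/dP)(P/Q) = (-31.664)(9/131.932).
|ε| > 1, so demand is elastic at this price.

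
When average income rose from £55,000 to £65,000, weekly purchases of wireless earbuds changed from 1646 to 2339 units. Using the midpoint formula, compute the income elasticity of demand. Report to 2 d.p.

ΔQ = 693, ΔI = 10000. Midpoints: Ī = 60,000, Q̄ = 1992.5.
ε_I = (ΔQ/ΔI)(Ī/Q̄) = (693/10000)(60000/1992.5).

2.09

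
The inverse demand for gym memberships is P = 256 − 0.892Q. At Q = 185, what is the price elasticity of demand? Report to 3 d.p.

-0.551

At Q = 185, P = 256 − 0.892(185) = 90.98.
dP/dQ = −0.892, so dQ/dP = 1/(−0.892) = -1.121.
ε = (dQ/dP)(P/Q) = (-1.121)(90.98/185).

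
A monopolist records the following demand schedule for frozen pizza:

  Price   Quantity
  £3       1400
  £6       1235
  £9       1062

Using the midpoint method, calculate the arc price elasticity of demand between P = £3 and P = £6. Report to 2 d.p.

-0.19

At P = 3, Q = 1400; at P = 6, Q = 1235.
ΔQ = -165, ΔP = 3. Midpoints: P̄ = 4.50, Q̄ = 1317.5.
ε = (ΔQ/ΔP)(P̄/Q̄) = (-165/3)(4.50/1317.5).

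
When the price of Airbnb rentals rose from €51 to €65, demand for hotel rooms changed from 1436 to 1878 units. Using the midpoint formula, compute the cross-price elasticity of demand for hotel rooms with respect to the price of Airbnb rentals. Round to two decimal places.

ΔQ_x = 1878 − 1436 = 442; ΔP_y = 65 − 51 = 14.
Midpoints: P̄_y = 58.00, Q̄_x = 1657.0.
ε_xy = (ΔQ_x/ΔP_y)(P̄_y/Q̄_x) = (442/14)(58.00/1657.0).

1.11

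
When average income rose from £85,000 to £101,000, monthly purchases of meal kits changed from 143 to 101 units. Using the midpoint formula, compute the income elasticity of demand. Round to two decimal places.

ΔQ = -42, ΔI = 16000. Midpoints: Ī = 93,000, Q̄ = 122.0.
ε_I = (ΔQ/ΔI)(Ī/Q̄) = (-42/16000)(93000/122.0).

-2.00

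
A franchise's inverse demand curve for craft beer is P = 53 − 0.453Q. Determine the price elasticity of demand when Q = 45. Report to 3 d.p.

-1.600

At Q = 45, P = 53 − 0.453(45) = 32.61.
dP/dQ = −0.453, so dQ/dP = 1/(−0.453) = -2.208.
ε = (dQ/dP)(P/Q) = (-2.208)(32.61/45).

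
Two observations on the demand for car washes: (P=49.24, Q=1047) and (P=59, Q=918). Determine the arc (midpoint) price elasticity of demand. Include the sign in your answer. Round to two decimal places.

ΔQ = 918 − 1047 = -129; ΔP = 59 − 49.24 = 9.76.
Midpoints: P̄ = 54.12, Q̄ = 982.5.
ε = (ΔQ/ΔP)(P̄/Q̄) = (-129/9.76)(54.12/982.5).

-0.73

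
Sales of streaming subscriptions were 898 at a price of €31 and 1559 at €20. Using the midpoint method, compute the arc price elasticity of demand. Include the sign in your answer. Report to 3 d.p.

ΔQ = 1559 − 898 = 661; ΔP = 20 − 31 = -11.
Midpoints: P̄ = 25.50, Q̄ = 1228.5.
ε = (ΔQ/ΔP)(P̄/Q̄) = (661/-11)(25.50/1228.5).

-1.247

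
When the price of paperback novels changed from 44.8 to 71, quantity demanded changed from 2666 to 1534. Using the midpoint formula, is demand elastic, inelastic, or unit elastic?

elastic

Arc ε ≈ -1.191.
|ε| = 1.19 > 1.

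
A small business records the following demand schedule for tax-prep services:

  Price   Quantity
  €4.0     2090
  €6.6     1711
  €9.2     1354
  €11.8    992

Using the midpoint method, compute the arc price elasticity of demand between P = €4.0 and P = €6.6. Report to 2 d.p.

At P = 4.0, Q = 2090; at P = 6.6, Q = 1711.
ΔQ = -379, ΔP = 2.6. Midpoints: P̄ = 5.30, Q̄ = 1900.5.
ε = (ΔQ/ΔP)(P̄/Q̄) = (-379/2.6)(5.30/1900.5).

-0.41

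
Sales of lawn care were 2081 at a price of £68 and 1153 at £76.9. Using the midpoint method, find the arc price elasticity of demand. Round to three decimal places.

-4.672

ΔQ = 1153 − 2081 = -928; ΔP = 76.9 − 68 = 8.9.
Midpoints: P̄ = 72.45, Q̄ = 1617.0.
ε = (ΔQ/ΔP)(P̄/Q̄) = (-928/8.9)(72.45/1617.0).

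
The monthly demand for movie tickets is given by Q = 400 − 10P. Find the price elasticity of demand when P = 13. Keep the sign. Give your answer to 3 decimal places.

At P = 13, Q = 270.
dQ/dP = −10.
ε = (dQ/dP)(P/Q) = (-10)(13/270).
|ε| < 1, so demand is inelastic at this price.

-0.481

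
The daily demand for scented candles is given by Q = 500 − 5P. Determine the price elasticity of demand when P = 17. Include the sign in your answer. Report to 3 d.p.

-0.205

At P = 17, Q = 415.
dQ/dP = −5.
ε = (dQ/dP)(P/Q) = (-5)(17/415).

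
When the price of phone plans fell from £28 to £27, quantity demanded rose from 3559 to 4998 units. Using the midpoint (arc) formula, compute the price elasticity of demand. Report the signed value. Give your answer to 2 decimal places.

-9.25

ΔQ = 4998 − 3559 = 1439; ΔP = 27 − 28 = -1.
Midpoints: P̄ = 27.50, Q̄ = 4278.5.
ε = (ΔQ/ΔP)(P̄/Q̄) = (1439/-1)(27.50/4278.5).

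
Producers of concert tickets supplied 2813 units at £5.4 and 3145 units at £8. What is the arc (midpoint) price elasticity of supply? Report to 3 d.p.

0.287

ΔQ = 3145 − 2813 = 332; ΔP = 8 − 5.4 = 2.6.
Midpoints: P̄ = 6.70, Q̄ = 2979.0.
ε_s = (ΔQ/ΔP)(P̄/Q̄) = (332/2.6)(6.70/2979.0).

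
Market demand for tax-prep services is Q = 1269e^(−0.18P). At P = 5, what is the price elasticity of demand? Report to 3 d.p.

At P = 5, Q = 515.937.
dQ/dP = −0.18·1269e^(−0.18P) = −0.18Q = -92.869.
ε = (dQ/dP)(P/Q) = (-92.869)(5/515.937).
|ε| < 1, so demand is inelastic at this price.

-0.900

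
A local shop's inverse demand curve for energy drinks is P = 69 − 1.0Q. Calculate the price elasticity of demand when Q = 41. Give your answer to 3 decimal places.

At Q = 41, P = 69 − 1.0(41) = 28.00.
dP/dQ = −1.0, so dQ/dP = 1/(−1.0) = -1.000.
ε = (dQ/dP)(P/Q) = (-1.000)(28.00/41).

-0.683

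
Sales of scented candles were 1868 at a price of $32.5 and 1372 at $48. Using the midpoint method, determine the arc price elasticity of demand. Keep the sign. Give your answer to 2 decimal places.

-0.80

ΔQ = 1372 − 1868 = -496; ΔP = 48 − 32.5 = 15.5.
Midpoints: P̄ = 40.25, Q̄ = 1620.0.
ε = (ΔQ/ΔP)(P̄/Q̄) = (-496/15.5)(40.25/1620.0).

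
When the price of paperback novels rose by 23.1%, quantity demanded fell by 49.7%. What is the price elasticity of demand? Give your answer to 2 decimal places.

ε = %ΔQ / %ΔP = (-49.7)/(23.1) = -2.152.

-2.15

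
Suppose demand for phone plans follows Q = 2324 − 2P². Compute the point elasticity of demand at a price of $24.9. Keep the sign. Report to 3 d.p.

-2.288

At P = 24.9, Q = 1083.980.
dQ/dP = −4P = -99.600.
ε = (dQ/dP)(P/Q) = (-99.600)(24.9/1083.980).
|ε| > 1, so demand is elastic at this price.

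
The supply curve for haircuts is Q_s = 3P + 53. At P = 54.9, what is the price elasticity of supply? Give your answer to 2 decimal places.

0.76

At P = 54.9, Q_s = 217.70.
dQ_s/dP = 3.
ε_s = (dQ_s/dP)(P/Q_s) = (3)(54.9/217.70).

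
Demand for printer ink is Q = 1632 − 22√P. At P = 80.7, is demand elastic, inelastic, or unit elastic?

Q = 1434.367, dQ/dP = -1.224.
ε = (dQ/dP)(P/Q) ≈ -0.069.
|ε| = 0.07 < 1.

inelastic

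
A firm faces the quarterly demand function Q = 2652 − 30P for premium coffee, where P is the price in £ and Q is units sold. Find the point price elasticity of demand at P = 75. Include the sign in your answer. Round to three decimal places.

-5.597

At P = 75, Q = 402.
dQ/dP = −30.
ε = (dQ/dP)(P/Q) = (-30)(75/402).
|ε| > 1, so demand is elastic at this price.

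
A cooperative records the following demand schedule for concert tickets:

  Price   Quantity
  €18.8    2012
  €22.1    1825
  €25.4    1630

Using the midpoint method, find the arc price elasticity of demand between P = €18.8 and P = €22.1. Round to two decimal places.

At P = 18.8, Q = 2012; at P = 22.1, Q = 1825.
ΔQ = -187, ΔP = 3.3. Midpoints: P̄ = 20.45, Q̄ = 1918.5.
ε = (ΔQ/ΔP)(P̄/Q̄) = (-187/3.3)(20.45/1918.5).

-0.60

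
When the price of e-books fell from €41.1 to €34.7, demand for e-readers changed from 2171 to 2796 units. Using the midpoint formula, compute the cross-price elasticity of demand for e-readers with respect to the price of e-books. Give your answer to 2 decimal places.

ΔQ_x = 2796 − 2171 = 625; ΔP_y = 34.7 − 41.1 = -6.4.
Midpoints: P̄_y = 37.90, Q̄_x = 2483.5.
ε_xy = (ΔQ_x/ΔP_y)(P̄_y/Q̄_x) = (625/-6.4)(37.90/2483.5).
ε_xy < 0, so the goods are complements.

-1.49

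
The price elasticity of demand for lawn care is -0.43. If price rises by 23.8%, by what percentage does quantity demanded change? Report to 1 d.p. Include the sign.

-10.2%

%ΔQ ≈ ε × %ΔP = (-0.43)(23.8%) = -10.23%.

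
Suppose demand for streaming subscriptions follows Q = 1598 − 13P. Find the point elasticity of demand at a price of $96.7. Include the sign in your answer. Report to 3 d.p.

At P = 96.7, Q = 340.900.
dQ/dP = −13.
ε = (dQ/dP)(P/Q) = (-13)(96.7/340.900).

-3.688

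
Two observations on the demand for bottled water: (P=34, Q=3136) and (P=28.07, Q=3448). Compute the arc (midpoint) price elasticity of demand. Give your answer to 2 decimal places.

ΔQ = 3448 − 3136 = 312; ΔP = 28.07 − 34 = -5.93.
Midpoints: P̄ = 31.04, Q̄ = 3292.0.
ε = (ΔQ/ΔP)(P̄/Q̄) = (312/-5.93)(31.04/3292.0).

-0.50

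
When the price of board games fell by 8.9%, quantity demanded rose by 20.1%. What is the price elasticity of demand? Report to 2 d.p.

ε = %ΔQ / %ΔP = (20.1)/(-8.9) = -2.258.

-2.26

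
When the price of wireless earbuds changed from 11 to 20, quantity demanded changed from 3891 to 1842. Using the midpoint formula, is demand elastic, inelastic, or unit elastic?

Arc ε ≈ -1.231.
|ε| = 1.23 > 1.

elastic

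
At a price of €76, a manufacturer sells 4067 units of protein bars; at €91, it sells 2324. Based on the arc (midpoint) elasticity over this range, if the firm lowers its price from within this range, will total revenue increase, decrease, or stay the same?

increase

Arc ε = (-1743/15)(83.50/3195.5) ≈ -3.036.
|ε| = 3.04 > 1, so demand is elastic. A price cut therefore raises total revenue.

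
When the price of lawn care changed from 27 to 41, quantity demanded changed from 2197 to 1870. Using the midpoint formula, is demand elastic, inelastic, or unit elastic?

Arc ε ≈ -0.391.
|ε| = 0.39 < 1.

inelastic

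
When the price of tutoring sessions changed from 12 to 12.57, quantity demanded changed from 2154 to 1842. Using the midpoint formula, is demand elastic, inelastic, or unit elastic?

elastic

Arc ε ≈ -3.366.
|ε| = 3.37 > 1.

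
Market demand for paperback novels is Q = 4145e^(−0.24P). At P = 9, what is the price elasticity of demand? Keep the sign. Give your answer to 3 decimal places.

-2.160

At P = 9, Q = 478.023.
dQ/dP = −0.24·4145e^(−0.24P) = −0.24Q = -114.725.
ε = (dQ/dP)(P/Q) = (-114.725)(9/478.023).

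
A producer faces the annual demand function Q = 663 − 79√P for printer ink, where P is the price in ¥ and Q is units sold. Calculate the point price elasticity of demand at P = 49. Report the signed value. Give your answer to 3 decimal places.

-2.514

At P = 49, Q = 110.
dQ/dP = −79/(2√P) = -5.643.
ε = (dQ/dP)(P/Q) = (-5.643)(49/110).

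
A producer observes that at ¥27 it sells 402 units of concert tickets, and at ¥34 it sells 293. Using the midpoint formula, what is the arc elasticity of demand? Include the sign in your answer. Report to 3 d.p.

-1.367

ΔQ = 293 − 402 = -109; ΔP = 34 − 27 = 7.
Midpoints: P̄ = 30.50, Q̄ = 347.5.
ε = (ΔQ/ΔP)(P̄/Q̄) = (-109/7)(30.50/347.5).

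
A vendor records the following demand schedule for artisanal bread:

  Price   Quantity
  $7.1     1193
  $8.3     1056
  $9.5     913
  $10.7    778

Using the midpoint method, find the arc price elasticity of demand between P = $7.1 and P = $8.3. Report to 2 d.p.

At P = 7.1, Q = 1193; at P = 8.3, Q = 1056.
ΔQ = -137, ΔP = 1.2. Midpoints: P̄ = 7.70, Q̄ = 1124.5.
ε = (ΔQ/ΔP)(P̄/Q̄) = (-137/1.2)(7.70/1124.5).

-0.78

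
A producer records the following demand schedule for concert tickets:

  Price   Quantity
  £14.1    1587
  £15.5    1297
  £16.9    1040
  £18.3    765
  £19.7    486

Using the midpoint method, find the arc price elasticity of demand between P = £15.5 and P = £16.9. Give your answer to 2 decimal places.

-2.55

At P = 15.5, Q = 1297; at P = 16.9, Q = 1040.
ΔQ = -257, ΔP = 1.4. Midpoints: P̄ = 16.20, Q̄ = 1168.5.
ε = (ΔQ/ΔP)(P̄/Q̄) = (-257/1.4)(16.20/1168.5).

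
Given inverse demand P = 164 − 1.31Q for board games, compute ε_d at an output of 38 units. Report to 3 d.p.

-2.294

At Q = 38, P = 164 − 1.31(38) = 114.22.
dP/dQ = −1.31, so dQ/dP = 1/(−1.31) = -0.763.
ε = (dQ/dP)(P/Q) = (-0.763)(114.22/38).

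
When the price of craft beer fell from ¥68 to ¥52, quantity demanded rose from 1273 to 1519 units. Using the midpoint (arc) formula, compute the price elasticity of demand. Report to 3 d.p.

ΔQ = 1519 − 1273 = 246; ΔP = 52 − 68 = -16.
Midpoints: P̄ = 60.00, Q̄ = 1396.0.
ε = (ΔQ/ΔP)(P̄/Q̄) = (246/-16)(60.00/1396.0).

-0.661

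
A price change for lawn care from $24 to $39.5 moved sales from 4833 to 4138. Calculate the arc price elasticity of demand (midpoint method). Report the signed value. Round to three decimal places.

-0.317

ΔQ = 4138 − 4833 = -695; ΔP = 39.5 − 24 = 15.5.
Midpoints: P̄ = 31.75, Q̄ = 4485.5.
ε = (ΔQ/ΔP)(P̄/Q̄) = (-695/15.5)(31.75/4485.5).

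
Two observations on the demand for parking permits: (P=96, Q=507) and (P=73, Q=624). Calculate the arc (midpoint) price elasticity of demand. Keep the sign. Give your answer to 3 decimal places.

-0.760

ΔQ = 624 − 507 = 117; ΔP = 73 − 96 = -23.
Midpoints: P̄ = 84.50, Q̄ = 565.5.
ε = (ΔQ/ΔP)(P̄/Q̄) = (117/-23)(84.50/565.5).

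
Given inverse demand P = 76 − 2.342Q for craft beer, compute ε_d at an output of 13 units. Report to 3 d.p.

-1.496

At Q = 13, P = 76 − 2.342(13) = 45.55.
dP/dQ = −2.342, so dQ/dP = 1/(−2.342) = -0.427.
ε = (dQ/dP)(P/Q) = (-0.427)(45.55/13).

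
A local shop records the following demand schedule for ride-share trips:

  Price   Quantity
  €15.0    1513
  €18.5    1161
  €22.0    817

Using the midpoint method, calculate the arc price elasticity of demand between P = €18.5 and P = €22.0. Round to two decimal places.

At P = 18.5, Q = 1161; at P = 22.0, Q = 817.
ΔQ = -344, ΔP = 3.5. Midpoints: P̄ = 20.25, Q̄ = 989.0.
ε = (ΔQ/ΔP)(P̄/Q̄) = (-344/3.5)(20.25/989.0).

-2.01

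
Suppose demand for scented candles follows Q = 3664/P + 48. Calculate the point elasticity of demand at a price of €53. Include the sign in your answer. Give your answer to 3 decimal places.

At P = 53, Q = 117.132.
dQ/dP = −3664/P² = -1.304.
ε = (dQ/dP)(P/Q) = (-1.304)(53/117.132).

-0.590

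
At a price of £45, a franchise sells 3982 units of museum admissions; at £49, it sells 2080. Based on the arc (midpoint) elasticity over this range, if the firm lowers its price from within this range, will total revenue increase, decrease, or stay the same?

Arc ε = (-1902/4)(47.00/3031.0) ≈ -7.373.
|ε| = 7.37 > 1, so demand is elastic. A price cut therefore raises total revenue.

increase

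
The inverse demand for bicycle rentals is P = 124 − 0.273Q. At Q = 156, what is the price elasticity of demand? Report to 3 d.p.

-1.912

At Q = 156, P = 124 − 0.273(156) = 81.41.
dP/dQ = −0.273, so dQ/dP = 1/(−0.273) = -3.663.
ε = (dQ/dP)(P/Q) = (-3.663)(81.41/156).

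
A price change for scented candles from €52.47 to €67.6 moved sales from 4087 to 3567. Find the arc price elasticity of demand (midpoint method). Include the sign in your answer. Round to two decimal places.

ΔQ = 3567 − 4087 = -520; ΔP = 67.6 − 52.47 = 15.13.
Midpoints: P̄ = 60.03, Q̄ = 3827.0.
ε = (ΔQ/ΔP)(P̄/Q̄) = (-520/15.13)(60.03/3827.0).

-0.54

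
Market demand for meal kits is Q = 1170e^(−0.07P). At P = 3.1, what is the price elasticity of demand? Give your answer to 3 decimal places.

At P = 3.1, Q = 941.768.
dQ/dP = −0.07·1170e^(−0.07P) = −0.07Q = -65.924.
ε = (dQ/dP)(P/Q) = (-65.924)(3.1/941.768).
|ε| < 1, so demand is inelastic at this price.

-0.217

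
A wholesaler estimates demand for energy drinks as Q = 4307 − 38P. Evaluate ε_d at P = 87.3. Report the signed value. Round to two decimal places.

At P = 87.3, Q = 989.600.
dQ/dP = −38.
ε = (dQ/dP)(P/Q) = (-38)(87.3/989.600).
|ε| > 1, so demand is elastic at this price.

-3.35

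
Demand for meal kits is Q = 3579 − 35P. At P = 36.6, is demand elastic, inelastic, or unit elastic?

inelastic

Q = 2298, dQ/dP = -35.
ε = (dQ/dP)(P/Q) ≈ -0.557.
|ε| = 0.56 < 1.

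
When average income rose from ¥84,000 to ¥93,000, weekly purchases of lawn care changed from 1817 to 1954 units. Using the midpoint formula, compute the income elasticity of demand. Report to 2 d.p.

0.71

ΔQ = 137, ΔI = 9000. Midpoints: Ī = 88,500, Q̄ = 1885.5.
ε_I = (ΔQ/ΔI)(Ī/Q̄) = (137/9000)(88500/1885.5).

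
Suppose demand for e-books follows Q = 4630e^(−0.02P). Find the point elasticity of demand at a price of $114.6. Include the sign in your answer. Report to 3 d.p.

At P = 114.6, Q = 467.927.
dQ/dP = −0.02·4630e^(−0.02P) = −0.02Q = -9.359.
ε = (dQ/dP)(P/Q) = (-9.359)(114.6/467.927).

-2.292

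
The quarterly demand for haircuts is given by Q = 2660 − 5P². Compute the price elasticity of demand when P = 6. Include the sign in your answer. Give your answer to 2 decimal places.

At P = 6, Q = 2480.
dQ/dP = −10P = -60.
ε = (dQ/dP)(P/Q) = (-60)(6/2480).

-0.15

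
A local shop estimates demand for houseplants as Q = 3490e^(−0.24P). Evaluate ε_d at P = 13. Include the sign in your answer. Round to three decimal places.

At P = 13, Q = 154.109.
dQ/dP = −0.24·3490e^(−0.24P) = −0.24Q = -36.986.
ε = (dQ/dP)(P/Q) = (-36.986)(13/154.109).

-3.120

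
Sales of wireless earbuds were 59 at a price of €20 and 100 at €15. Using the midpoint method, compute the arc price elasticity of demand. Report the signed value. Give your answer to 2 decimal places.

ΔQ = 100 − 59 = 41; ΔP = 15 − 20 = -5.
Midpoints: P̄ = 17.50, Q̄ = 79.5.
ε = (ΔQ/ΔP)(P̄/Q̄) = (41/-5)(17.50/79.5).

-1.81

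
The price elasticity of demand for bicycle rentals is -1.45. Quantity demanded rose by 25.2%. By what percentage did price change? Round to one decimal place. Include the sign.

%ΔP ≈ %ΔQ / ε = (25.2%)/(-1.45) = -17.38%.

-17.4%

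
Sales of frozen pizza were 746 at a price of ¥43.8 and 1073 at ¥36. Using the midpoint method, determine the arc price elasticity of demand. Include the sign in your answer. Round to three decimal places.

-1.839

ΔQ = 1073 − 746 = 327; ΔP = 36 − 43.8 = -7.8.
Midpoints: P̄ = 39.90, Q̄ = 909.5.
ε = (ΔQ/ΔP)(P̄/Q̄) = (327/-7.8)(39.90/909.5).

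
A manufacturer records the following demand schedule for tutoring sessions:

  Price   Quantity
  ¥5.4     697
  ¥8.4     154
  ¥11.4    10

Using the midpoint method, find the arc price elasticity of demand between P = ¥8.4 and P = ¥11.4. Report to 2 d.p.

-5.80

At P = 8.4, Q = 154; at P = 11.4, Q = 10.
ΔQ = -144, ΔP = 3.0. Midpoints: P̄ = 9.90, Q̄ = 82.0.
ε = (ΔQ/ΔP)(P̄/Q̄) = (-144/3.0)(9.90/82.0).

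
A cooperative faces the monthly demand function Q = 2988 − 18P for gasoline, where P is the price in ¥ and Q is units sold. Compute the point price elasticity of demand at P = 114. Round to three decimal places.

At P = 114, Q = 936.
dQ/dP = −18.
ε = (dQ/dP)(P/Q) = (-18)(114/936).
|ε| > 1, so demand is elastic at this price.

-2.192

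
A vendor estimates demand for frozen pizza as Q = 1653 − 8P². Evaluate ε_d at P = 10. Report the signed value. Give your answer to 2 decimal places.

-1.88

At P = 10, Q = 853.
dQ/dP = −16P = -160.
ε = (dQ/dP)(P/Q) = (-160)(10/853).
|ε| > 1, so demand is elastic at this price.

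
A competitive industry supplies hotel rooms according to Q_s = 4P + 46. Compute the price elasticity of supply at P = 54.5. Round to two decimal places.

At P = 54.5, Q_s = 264.
dQ_s/dP = 4.
ε_s = (dQ_s/dP)(P/Q_s) = (4)(54.5/264).

0.83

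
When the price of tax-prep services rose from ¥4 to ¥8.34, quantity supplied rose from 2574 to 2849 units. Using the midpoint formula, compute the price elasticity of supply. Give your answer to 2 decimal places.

0.14

ΔQ = 2849 − 2574 = 275; ΔP = 8.34 − 4 = 4.34.
Midpoints: P̄ = 6.17, Q̄ = 2711.5.
ε_s = (ΔQ/ΔP)(P̄/Q̄) = (275/4.34)(6.17/2711.5).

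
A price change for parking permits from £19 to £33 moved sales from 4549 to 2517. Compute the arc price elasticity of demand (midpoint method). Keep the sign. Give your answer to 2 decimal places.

ΔQ = 2517 − 4549 = -2032; ΔP = 33 − 19 = 14.
Midpoints: P̄ = 26.00, Q̄ = 3533.0.
ε = (ΔQ/ΔP)(P̄/Q̄) = (-2032/14)(26.00/3533.0).

-1.07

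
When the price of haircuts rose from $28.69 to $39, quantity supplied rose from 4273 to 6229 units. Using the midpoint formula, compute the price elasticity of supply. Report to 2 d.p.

ΔQ = 6229 − 4273 = 1956; ΔP = 39 − 28.69 = 10.31.
Midpoints: P̄ = 33.84, Q̄ = 5251.0.
ε_s = (ΔQ/ΔP)(P̄/Q̄) = (1956/10.31)(33.84/5251.0).

1.22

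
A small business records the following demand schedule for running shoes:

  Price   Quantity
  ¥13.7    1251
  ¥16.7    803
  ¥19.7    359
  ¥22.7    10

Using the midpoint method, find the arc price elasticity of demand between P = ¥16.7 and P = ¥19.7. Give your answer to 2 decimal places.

At P = 16.7, Q = 803; at P = 19.7, Q = 359.
ΔQ = -444, ΔP = 3.0. Midpoints: P̄ = 18.20, Q̄ = 581.0.
ε = (ΔQ/ΔP)(P̄/Q̄) = (-444/3.0)(18.20/581.0).

-4.64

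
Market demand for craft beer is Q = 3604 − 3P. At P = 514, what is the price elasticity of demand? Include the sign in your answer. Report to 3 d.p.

At P = 514, Q = 2062.
dQ/dP = −3.
ε = (dQ/dP)(P/Q) = (-3)(514/2062).
|ε| < 1, so demand is inelastic at this price.

-0.748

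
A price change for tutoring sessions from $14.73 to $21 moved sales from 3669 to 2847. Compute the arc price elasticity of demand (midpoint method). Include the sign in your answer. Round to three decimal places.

ΔQ = 2847 − 3669 = -822; ΔP = 21 − 14.73 = 6.27.
Midpoints: P̄ = 17.87, Q̄ = 3258.0.
ε = (ΔQ/ΔP)(P̄/Q̄) = (-822/6.27)(17.87/3258.0).

-0.719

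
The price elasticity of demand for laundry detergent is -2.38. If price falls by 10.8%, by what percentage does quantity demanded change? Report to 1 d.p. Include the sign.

%ΔQ ≈ ε × %ΔP = (-2.38)(-10.8%) = 25.70%.

25.7%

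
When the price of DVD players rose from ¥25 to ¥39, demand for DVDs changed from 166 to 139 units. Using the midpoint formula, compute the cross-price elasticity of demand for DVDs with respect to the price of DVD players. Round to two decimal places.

-0.40

ΔQ_x = 139 − 166 = -27; ΔP_y = 39 − 25 = 14.
Midpoints: P̄_y = 32.00, Q̄_x = 152.5.
ε_xy = (ΔQ_x/ΔP_y)(P̄_y/Q̄_x) = (-27/14)(32.00/152.5).
ε_xy < 0, so the goods are complements.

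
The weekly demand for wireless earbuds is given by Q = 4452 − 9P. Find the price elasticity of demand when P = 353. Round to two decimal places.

-2.49

At P = 353, Q = 1275.
dQ/dP = −9.
ε = (dQ/dP)(P/Q) = (-9)(353/1275).
|ε| > 1, so demand is elastic at this price.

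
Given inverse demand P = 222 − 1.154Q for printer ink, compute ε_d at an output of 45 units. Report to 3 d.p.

At Q = 45, P = 222 − 1.154(45) = 170.07.
dP/dQ = −1.154, so dQ/dP = 1/(−1.154) = -0.867.
ε = (dQ/dP)(P/Q) = (-0.867)(170.07/45).

-3.275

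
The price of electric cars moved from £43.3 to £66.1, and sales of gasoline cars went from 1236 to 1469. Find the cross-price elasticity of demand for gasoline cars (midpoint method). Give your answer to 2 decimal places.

ΔQ_x = 1469 − 1236 = 233; ΔP_y = 66.1 − 43.3 = 22.8.
Midpoints: P̄_y = 54.70, Q̄_x = 1352.5.
ε_xy = (ΔQ_x/ΔP_y)(P̄_y/Q̄_x) = (233/22.8)(54.70/1352.5).
ε_xy > 0, so the goods are substitutes.

0.41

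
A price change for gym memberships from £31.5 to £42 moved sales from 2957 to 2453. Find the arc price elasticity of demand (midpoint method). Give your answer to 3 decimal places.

ΔQ = 2453 − 2957 = -504; ΔP = 42 − 31.5 = 10.5.
Midpoints: P̄ = 36.75, Q̄ = 2705.0.
ε = (ΔQ/ΔP)(P̄/Q̄) = (-504/10.5)(36.75/2705.0).

-0.652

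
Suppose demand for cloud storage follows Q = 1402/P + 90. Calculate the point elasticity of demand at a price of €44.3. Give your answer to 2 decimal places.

-0.26

At P = 44.3, Q = 121.648.
dQ/dP = −1402/P² = -0.714.
ε = (dQ/dP)(P/Q) = (-0.714)(44.3/121.648).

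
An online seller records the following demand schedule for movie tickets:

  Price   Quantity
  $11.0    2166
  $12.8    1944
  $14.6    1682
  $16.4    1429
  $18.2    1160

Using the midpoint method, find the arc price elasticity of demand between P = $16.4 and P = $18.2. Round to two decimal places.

At P = 16.4, Q = 1429; at P = 18.2, Q = 1160.
ΔQ = -269, ΔP = 1.8. Midpoints: P̄ = 17.30, Q̄ = 1294.5.
ε = (ΔQ/ΔP)(P̄/Q̄) = (-269/1.8)(17.30/1294.5).

-2.00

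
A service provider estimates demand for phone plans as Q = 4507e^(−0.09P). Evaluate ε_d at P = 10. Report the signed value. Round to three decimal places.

At P = 10, Q = 1832.409.
dQ/dP = −0.09·4507e^(−0.09P) = −0.09Q = -164.917.
ε = (dQ/dP)(P/Q) = (-164.917)(10/1832.409).

-0.900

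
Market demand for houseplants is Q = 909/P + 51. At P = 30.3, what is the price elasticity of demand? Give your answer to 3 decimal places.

At P = 30.3, Q = 81.
dQ/dP = −909/P² = -0.990.
ε = (dQ/dP)(P/Q) = (-0.990)(30.3/81).
|ε| < 1, so demand is inelastic at this price.

-0.370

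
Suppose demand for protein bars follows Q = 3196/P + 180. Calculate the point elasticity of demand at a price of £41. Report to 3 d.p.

At P = 41, Q = 257.951.
dQ/dP = −3196/P² = -1.901.
ε = (dQ/dP)(P/Q) = (-1.901)(41/257.951).

-0.302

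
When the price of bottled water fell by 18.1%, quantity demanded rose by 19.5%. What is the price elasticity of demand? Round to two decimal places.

-1.08

ε = %ΔQ / %ΔP = (19.5)/(-18.1) = -1.077.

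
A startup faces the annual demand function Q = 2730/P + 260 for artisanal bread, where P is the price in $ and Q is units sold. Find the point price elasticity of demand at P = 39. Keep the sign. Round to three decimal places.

-0.212

At P = 39, Q = 330.
dQ/dP = −2730/P² = -1.795.
ε = (dQ/dP)(P/Q) = (-1.795)(39/330).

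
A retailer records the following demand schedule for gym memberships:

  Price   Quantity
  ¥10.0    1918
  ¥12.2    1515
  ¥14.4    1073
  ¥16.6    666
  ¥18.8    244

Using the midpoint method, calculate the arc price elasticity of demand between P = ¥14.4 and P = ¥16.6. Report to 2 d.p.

At P = 14.4, Q = 1073; at P = 16.6, Q = 666.
ΔQ = -407, ΔP = 2.2. Midpoints: P̄ = 15.50, Q̄ = 869.5.
ε = (ΔQ/ΔP)(P̄/Q̄) = (-407/2.2)(15.50/869.5).

-3.30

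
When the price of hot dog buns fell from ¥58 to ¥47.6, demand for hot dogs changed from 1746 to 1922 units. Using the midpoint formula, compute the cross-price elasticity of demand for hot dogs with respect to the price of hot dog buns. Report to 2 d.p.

ΔQ_x = 1922 − 1746 = 176; ΔP_y = 47.6 − 58 = -10.4.
Midpoints: P̄_y = 52.80, Q̄_x = 1834.0.
ε_xy = (ΔQ_x/ΔP_y)(P̄_y/Q̄_x) = (176/-10.4)(52.80/1834.0).
ε_xy < 0, so the goods are complements.

-0.49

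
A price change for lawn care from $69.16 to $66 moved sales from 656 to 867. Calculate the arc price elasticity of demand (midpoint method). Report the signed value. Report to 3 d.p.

ΔQ = 867 − 656 = 211; ΔP = 66 − 69.16 = -3.16.
Midpoints: P̄ = 67.58, Q̄ = 761.5.
ε = (ΔQ/ΔP)(P̄/Q̄) = (211/-3.16)(67.58/761.5).

-5.926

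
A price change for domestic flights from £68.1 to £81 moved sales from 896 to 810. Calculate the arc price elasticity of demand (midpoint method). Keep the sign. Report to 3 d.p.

ΔQ = 810 − 896 = -86; ΔP = 81 − 68.1 = 12.9.
Midpoints: P̄ = 74.55, Q̄ = 853.0.
ε = (ΔQ/ΔP)(P̄/Q̄) = (-86/12.9)(74.55/853.0).

-0.583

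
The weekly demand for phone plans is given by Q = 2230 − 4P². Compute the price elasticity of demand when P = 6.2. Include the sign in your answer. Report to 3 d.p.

At P = 6.2, Q = 2076.240.
dQ/dP = −8P = -49.600.
ε = (dQ/dP)(P/Q) = (-49.600)(6.2/2076.240).

-0.148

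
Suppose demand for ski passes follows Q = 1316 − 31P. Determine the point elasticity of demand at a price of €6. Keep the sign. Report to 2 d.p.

At P = 6, Q = 1130.
dQ/dP = −31.
ε = (dQ/dP)(P/Q) = (-31)(6/1130).
|ε| < 1, so demand is inelastic at this price.

-0.16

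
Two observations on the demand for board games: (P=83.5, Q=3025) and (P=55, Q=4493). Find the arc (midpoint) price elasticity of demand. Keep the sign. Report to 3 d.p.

-0.949

ΔQ = 4493 − 3025 = 1468; ΔP = 55 − 83.5 = -28.5.
Midpoints: P̄ = 69.25, Q̄ = 3759.0.
ε = (ΔQ/ΔP)(P̄/Q̄) = (1468/-28.5)(69.25/3759.0).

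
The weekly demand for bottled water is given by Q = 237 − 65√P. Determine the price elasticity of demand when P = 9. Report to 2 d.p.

-2.32

At P = 9, Q = 42.
dQ/dP = −65/(2√P) = -10.833.
ε = (dQ/dP)(P/Q) = (-10.833)(9/42).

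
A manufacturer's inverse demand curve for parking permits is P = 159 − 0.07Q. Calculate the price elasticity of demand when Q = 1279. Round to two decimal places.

At Q = 1279, P = 159 − 0.07(1279) = 69.47.
dP/dQ = −0.07, so dQ/dP = 1/(−0.07) = -14.286.
ε = (dQ/dP)(P/Q) = (-14.286)(69.47/1279).

-0.78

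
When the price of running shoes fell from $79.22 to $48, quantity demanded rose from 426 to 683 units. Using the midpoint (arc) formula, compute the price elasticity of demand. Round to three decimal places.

-0.944

ΔQ = 683 − 426 = 257; ΔP = 48 − 79.22 = -31.22.
Midpoints: P̄ = 63.61, Q̄ = 554.5.
ε = (ΔQ/ΔP)(P̄/Q̄) = (257/-31.22)(63.61/554.5).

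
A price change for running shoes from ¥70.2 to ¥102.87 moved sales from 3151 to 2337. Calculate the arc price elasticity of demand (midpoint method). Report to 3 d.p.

ΔQ = 2337 − 3151 = -814; ΔP = 102.87 − 70.2 = 32.67.
Midpoints: P̄ = 86.53, Q̄ = 2744.0.
ε = (ΔQ/ΔP)(P̄/Q̄) = (-814/32.67)(86.53/2744.0).

-0.786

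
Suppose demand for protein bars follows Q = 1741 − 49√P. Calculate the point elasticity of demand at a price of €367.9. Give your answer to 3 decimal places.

-0.587

At P = 367.9, Q = 801.145.
dQ/dP = −49/(2√P) = -1.277.
ε = (dQ/dP)(P/Q) = (-1.277)(367.9/801.145).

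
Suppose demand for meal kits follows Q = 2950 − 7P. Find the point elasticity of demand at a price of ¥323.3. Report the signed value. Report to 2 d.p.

-3.29

At P = 323.3, Q = 686.900.
dQ/dP = −7.
ε = (dQ/dP)(P/Q) = (-7)(323.3/686.900).
|ε| > 1, so demand is elastic at this price.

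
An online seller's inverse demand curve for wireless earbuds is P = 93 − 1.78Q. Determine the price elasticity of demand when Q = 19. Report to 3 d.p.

At Q = 19, P = 93 − 1.78(19) = 59.18.
dP/dQ = −1.78, so dQ/dP = 1/(−1.78) = -0.562.
ε = (dQ/dP)(P/Q) = (-0.562)(59.18/19).

-1.750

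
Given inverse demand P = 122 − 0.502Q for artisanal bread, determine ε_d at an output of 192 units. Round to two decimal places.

At Q = 192, P = 122 − 0.502(192) = 25.62.
dP/dQ = −0.502, so dQ/dP = 1/(−0.502) = -1.992.
ε = (dQ/dP)(P/Q) = (-1.992)(25.62/192).

-0.27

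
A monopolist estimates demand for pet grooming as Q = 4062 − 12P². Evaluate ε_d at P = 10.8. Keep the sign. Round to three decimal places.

At P = 10.8, Q = 2662.320.
dQ/dP = −24P = -259.200.
ε = (dQ/dP)(P/Q) = (-259.200)(10.8/2662.320).

-1.051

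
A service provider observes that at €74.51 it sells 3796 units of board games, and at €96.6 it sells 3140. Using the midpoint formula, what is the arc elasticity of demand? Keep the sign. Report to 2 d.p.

ΔQ = 3140 − 3796 = -656; ΔP = 96.6 − 74.51 = 22.09.
Midpoints: P̄ = 85.56, Q̄ = 3468.0.
ε = (ΔQ/ΔP)(P̄/Q̄) = (-656/22.09)(85.56/3468.0).

-0.73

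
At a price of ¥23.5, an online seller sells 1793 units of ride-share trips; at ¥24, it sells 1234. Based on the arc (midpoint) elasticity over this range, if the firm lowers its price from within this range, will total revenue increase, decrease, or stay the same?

Arc ε = (-559/0.5)(23.75/1513.5) ≈ -17.544.
|ε| = 17.54 > 1, so demand is elastic. A price cut therefore raises total revenue.

increase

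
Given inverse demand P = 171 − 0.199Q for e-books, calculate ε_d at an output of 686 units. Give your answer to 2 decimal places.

-0.25

At Q = 686, P = 171 − 0.199(686) = 34.49.
dP/dQ = −0.199, so dQ/dP = 1/(−0.199) = -5.025.
ε = (dQ/dP)(P/Q) = (-5.025)(34.49/686).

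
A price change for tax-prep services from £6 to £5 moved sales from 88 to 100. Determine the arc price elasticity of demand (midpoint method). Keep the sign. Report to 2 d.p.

-0.70

ΔQ = 100 − 88 = 12; ΔP = 5 − 6 = -1.
Midpoints: P̄ = 5.50, Q̄ = 94.0.
ε = (ΔQ/ΔP)(P̄/Q̄) = (12/-1)(5.50/94.0).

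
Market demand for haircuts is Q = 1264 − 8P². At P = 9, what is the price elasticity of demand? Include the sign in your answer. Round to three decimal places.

At P = 9, Q = 616.
dQ/dP = −16P = -144.
ε = (dQ/dP)(P/Q) = (-144)(9/616).
|ε| > 1, so demand is elastic at this price.

-2.104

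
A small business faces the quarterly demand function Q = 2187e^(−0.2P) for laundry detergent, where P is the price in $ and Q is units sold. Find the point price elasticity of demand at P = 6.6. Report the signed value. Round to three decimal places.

-1.320

At P = 6.6, Q = 584.225.
dQ/dP = −0.2·2187e^(−0.2P) = −0.2Q = -116.845.
ε = (dQ/dP)(P/Q) = (-116.845)(6.6/584.225).
|ε| > 1, so demand is elastic at this price.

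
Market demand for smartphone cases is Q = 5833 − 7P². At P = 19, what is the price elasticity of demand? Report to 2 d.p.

At P = 19, Q = 3306.
dQ/dP = −14P = -266.
ε = (dQ/dP)(P/Q) = (-266)(19/3306).
|ε| > 1, so demand is elastic at this price.

-1.53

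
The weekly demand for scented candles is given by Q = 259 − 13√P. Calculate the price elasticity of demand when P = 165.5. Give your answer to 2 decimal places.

-0.91

At P = 165.5, Q = 91.759.
dQ/dP = −13/(2√P) = -0.505.
ε = (dQ/dP)(P/Q) = (-0.505)(165.5/91.759).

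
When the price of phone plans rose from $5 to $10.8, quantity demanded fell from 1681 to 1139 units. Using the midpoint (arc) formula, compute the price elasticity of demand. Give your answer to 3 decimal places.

ΔQ = 1139 − 1681 = -542; ΔP = 10.8 − 5 = 5.8.
Midpoints: P̄ = 7.90, Q̄ = 1410.0.
ε = (ΔQ/ΔP)(P̄/Q̄) = (-542/5.8)(7.90/1410.0).

-0.524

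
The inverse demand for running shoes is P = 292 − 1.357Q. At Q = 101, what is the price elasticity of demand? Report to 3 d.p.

-1.131

At Q = 101, P = 292 − 1.357(101) = 154.94.
dP/dQ = −1.357, so dQ/dP = 1/(−1.357) = -0.737.
ε = (dQ/dP)(P/Q) = (-0.737)(154.94/101).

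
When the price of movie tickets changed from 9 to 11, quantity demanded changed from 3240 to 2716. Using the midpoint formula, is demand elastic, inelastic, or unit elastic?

Arc ε ≈ -0.880.
|ε| = 0.88 < 1.

inelastic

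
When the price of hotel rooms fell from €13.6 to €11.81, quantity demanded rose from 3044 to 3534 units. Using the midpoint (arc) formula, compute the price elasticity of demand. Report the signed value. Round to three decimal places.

-1.057

ΔQ = 3534 − 3044 = 490; ΔP = 11.81 − 13.6 = -1.79.
Midpoints: P̄ = 12.71, Q̄ = 3289.0.
ε = (ΔQ/ΔP)(P̄/Q̄) = (490/-1.79)(12.71/3289.0).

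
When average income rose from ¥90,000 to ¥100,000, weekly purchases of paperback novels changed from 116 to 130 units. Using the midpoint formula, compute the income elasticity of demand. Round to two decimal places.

1.08

ΔQ = 14, ΔI = 10000. Midpoints: Ī = 95,000, Q̄ = 123.0.
ε_I = (ΔQ/ΔI)(Ī/Q̄) = (14/10000)(95000/123.0).
ε_I > 0, so the good is normal.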